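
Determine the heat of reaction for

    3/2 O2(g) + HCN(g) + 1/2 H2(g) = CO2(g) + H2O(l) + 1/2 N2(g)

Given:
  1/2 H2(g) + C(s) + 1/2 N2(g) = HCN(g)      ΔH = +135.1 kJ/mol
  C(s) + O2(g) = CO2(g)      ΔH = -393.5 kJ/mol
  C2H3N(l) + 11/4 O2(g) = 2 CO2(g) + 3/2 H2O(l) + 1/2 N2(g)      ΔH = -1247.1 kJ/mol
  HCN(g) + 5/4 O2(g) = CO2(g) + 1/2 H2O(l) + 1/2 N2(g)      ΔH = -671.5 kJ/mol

equation 1 as written: +135.1 kJ/mol
equation 2 reversed: +393.5 kJ/mol
equation 3: not needed.
equation 4 × 2: (2)·(-671.5) = -1343.0 kJ/mol
Combining the equations, ΔH = (1)·(+135.1) + (-1)·(-393.5) + (2)·(-671.5) = -814.4 kJ/mol

ΔH = -814.4 kJ/mol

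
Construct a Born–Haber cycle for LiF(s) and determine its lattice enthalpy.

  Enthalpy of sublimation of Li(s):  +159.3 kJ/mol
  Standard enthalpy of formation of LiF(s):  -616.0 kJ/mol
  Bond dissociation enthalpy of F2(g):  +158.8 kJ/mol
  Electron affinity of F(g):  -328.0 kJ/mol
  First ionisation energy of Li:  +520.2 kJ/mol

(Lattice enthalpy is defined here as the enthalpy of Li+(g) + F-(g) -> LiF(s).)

ΔHf° = 1·ΔHsub + 1·(ΣIE) + 1/2·D(F2) + 1·EA + U
-616.0 = 1·(+159.3) + 1·(+520.2) + 1/2·(+158.8) + 1·(-328.0) + U
U = -616.0 − (+430.9) = -1046.9 kJ/mol

U = -1046.9 kJ/mol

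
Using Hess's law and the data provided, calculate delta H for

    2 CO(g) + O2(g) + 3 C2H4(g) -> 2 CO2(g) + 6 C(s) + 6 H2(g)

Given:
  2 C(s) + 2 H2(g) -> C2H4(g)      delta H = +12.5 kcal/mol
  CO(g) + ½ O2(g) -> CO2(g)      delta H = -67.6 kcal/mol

equation 1 reversed and × 3: (-3)·(+12.5) = -37.5 kcal/mol
equation 2 × 2: (2)·(-67.6) = -135.2 kcal/mol
Summing the manipulated equations, delta H = (-37.5) + (-135.2) = -172.7 kcal/mol

delta H = -172.7 kcal/mol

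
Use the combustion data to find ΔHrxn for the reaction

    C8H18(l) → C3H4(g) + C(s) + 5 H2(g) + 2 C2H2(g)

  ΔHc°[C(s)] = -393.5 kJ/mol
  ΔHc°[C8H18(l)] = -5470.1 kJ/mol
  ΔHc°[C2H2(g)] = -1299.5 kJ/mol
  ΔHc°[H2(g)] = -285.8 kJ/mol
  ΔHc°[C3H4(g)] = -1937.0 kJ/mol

Using ΔH = Σ nΔHc°(reactants) − Σ nΔHc°(products):
= [1·(-5470.1)] − [1·(-1937.0) + 1·(-393.5) + 5·(-285.8) + 2·(-1299.5)]
= 888.4 kJ/mol

ΔHrxn = 888.4 kJ/mol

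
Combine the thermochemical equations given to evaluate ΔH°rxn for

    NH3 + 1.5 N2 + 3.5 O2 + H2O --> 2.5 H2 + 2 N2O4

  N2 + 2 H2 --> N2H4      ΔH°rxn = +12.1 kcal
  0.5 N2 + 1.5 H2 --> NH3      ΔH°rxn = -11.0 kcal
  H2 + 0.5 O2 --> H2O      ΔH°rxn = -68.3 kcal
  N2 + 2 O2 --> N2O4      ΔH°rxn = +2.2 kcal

ΔH°rxn = 83.7 kcal

equation 1: not needed (N2H4 appears nowhere else).
equation 2 reversed (reverse to put NH3 on the reactant side): +11.0 kcal
equation 3 reversed (H2O must end up as a reactant): +68.3 kcal
equation 4 × 2 (scale by 2 for the 2 N2O4): (2)·(+2.2) = +4.4 kcal
Since enthalpy is a state function, ΔH°rxn = (+11.0) + (+68.3) + (+4.4) = 83.7 kcal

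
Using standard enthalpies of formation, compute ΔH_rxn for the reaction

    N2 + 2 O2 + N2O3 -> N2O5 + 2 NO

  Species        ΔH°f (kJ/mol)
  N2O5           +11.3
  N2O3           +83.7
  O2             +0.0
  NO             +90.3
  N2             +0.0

ΔH_rxn = 108.2 kJ/mol

Products: 1·(+11.3) + 2·(+90.3) = +191.9
Reactants: 1·(+0.0) + 2·(+0.0) + 1·(+83.7) = +83.7
ΔH_rxn = (+191.9) − (+83.7) = 108.2 kJ/mol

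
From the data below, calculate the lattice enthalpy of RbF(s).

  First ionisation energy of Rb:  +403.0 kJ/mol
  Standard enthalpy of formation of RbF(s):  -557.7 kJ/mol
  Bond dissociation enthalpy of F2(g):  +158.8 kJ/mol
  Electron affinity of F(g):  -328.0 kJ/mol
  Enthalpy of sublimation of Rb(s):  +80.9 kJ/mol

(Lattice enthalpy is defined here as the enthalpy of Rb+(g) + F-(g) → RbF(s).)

U = -793.0 kJ/mol

ΔHf° = 1·ΔHsub + 1·(ΣIE) + 1/2·D(F2) + 1·EA + U
-557.7 = 1·(+80.9) + 1·(+403.0) + 1/2·(+158.8) + 1·(-328.0) + U
U = -557.7 − (+235.3) = -793.0 kJ/mol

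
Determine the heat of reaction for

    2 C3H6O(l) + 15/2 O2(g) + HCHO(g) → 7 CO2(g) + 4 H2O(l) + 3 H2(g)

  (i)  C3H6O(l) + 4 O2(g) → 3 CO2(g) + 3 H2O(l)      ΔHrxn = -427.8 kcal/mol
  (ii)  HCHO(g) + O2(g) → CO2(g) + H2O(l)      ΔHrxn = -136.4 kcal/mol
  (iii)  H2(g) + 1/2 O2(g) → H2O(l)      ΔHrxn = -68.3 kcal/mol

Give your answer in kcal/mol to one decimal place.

ΔHrxn = -787.1 kcal/mol

(i) × 2: (2)·(-427.8) = -855.6 kcal/mol
(ii) as written: -136.4 kcal/mol
(iii) reversed and × 3: (-3)·(-68.3) = +204.9 kcal/mol
ΔHrxn = (-855.6) + (-136.4) + (+204.9) = -787.1 kcal/mol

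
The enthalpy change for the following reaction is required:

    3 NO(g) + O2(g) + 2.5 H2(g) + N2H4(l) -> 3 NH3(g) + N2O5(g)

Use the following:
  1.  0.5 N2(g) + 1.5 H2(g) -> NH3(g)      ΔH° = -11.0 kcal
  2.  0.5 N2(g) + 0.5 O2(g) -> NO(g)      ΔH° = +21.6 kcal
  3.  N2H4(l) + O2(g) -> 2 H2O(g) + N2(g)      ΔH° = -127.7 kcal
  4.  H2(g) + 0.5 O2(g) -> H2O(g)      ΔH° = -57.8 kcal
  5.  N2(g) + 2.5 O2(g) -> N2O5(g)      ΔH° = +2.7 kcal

ΔH° = -107.2 kcal

eq. 1 × 3: (3)·(-11.0) = -33.0 kcal
eq. 2 reversed and × 3: (-3)·(+21.6) = -64.8 kcal
eq. 3 as written: -127.7 kcal
eq. 4 reversed and × 2: (-2)·(-57.8) = +115.6 kcal
eq. 5 as written: +2.7 kcal
Since enthalpy is a state function, ΔH° = (3)·(-11.0) + (-3)·(+21.6) + (1)·(-127.7) + (-2)·(-57.8) + (1)·(+2.7) = -107.2 kcal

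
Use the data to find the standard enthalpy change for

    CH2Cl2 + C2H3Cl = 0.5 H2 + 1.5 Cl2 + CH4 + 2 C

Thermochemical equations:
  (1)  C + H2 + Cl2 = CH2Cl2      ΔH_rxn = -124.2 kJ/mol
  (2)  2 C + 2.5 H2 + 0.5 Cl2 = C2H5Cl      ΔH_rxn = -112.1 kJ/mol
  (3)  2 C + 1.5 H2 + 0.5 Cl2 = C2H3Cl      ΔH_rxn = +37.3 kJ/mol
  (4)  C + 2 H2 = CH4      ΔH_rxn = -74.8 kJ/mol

ΔH_rxn = 12.1 kJ/mol

(1) reversed (CH2Cl2 must end up as a reactant): +124.2 kJ/mol
(2): not needed (C2H5Cl appears nowhere else).
(3) reversed (C2H3Cl must end up as a reactant): -37.3 kJ/mol
(4) as written (CH4 already on the product side): -74.8 kJ/mol
Since enthalpy is a state function, ΔH_rxn = (+124.2) + (-37.3) + (-74.8) = 12.1 kJ/mol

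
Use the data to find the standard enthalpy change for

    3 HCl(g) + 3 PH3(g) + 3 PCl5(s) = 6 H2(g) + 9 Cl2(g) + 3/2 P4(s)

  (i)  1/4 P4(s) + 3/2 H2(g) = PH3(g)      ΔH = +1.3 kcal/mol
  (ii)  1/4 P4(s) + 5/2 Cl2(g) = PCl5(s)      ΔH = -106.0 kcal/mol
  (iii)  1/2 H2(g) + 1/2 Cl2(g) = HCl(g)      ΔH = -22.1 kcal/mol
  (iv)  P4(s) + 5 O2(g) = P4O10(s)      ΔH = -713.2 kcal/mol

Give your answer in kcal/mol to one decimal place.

ΔH = 380.4 kcal/mol

(i) reversed and × 3: (-3)·(+1.3) = -3.9 kcal/mol
(ii) reversed and × 3: (-3)·(-106.0) = +318.0 kcal/mol
(iii) reversed and × 3: (-3)·(-22.1) = +66.3 kcal/mol
(iv): not needed.
By Hess's law, ΔH = (-3)·(+1.3) + (-3)·(-106.0) + (-3)·(-22.1) = 380.4 kcal/mol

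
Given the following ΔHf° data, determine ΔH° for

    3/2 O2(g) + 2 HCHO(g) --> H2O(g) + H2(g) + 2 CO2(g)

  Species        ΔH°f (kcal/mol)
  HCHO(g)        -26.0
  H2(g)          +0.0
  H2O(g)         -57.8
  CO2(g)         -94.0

ΔH° = -193.8 kcal/mol

Products: 1·(-57.8) + 1·(+0.0) + 2·(-94.0) = -245.8
Reactants: 3/2·(+0.0) + 2·(-26.0) = -52.0
ΔH° = (-245.8) − (-52.0) = -193.8 kcal/mol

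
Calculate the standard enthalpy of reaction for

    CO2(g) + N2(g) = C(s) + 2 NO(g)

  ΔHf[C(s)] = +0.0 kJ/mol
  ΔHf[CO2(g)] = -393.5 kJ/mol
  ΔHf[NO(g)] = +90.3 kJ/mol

ΔH°rxn = 574.1 kJ/mol

ΔH°rxn = Σ nΔHf°(products) − Σ nΔHf°(reactants).
Products: 1·(+0.0) + 2·(+90.3) = +180.6
Reactants: 1·(-393.5) + 1·(+0.0) = -393.5
ΔH°rxn = (+180.6) − (-393.5) = 574.1 kJ/mol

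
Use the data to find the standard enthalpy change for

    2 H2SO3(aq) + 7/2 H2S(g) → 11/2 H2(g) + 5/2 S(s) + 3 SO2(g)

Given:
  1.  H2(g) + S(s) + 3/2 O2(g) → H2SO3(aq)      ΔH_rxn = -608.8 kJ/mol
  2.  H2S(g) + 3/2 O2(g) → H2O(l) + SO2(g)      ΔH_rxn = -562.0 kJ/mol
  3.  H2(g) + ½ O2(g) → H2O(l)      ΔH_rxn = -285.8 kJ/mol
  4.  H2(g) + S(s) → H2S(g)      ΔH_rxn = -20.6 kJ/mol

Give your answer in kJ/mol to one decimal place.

ΔH_rxn = 399.3 kJ/mol

eq. 1 reversed and × 2: (-2)·(-608.8) = +1217.6 kJ/mol
eq. 2 × 3: (3)·(-562.0) = -1686.0 kJ/mol
eq. 3 reversed and × 3: (-3)·(-285.8) = +857.4 kJ/mol
eq. 4 reversed and × 1/2: (-1/2)·(-20.6) = +10.3 kJ/mol
ΔH_rxn = (+1217.6) + (-1686.0) + (+857.4) + (+10.3) = 399.3 kJ/mol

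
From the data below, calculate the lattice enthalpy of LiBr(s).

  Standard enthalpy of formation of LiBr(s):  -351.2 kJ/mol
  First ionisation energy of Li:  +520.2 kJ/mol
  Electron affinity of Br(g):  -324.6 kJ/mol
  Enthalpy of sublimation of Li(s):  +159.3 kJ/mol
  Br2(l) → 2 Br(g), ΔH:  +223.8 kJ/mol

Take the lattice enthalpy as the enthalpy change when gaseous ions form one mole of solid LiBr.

U = -818.0 kJ/mol

ΔHf° = 1·ΔHsub + 1·(ΣIE) + 1/2·D(Br2) + 1·EA + U
-351.2 = 1·(+159.3) + 1·(+520.2) + 1/2·(+223.8) + 1·(-324.6) + U
U = -351.2 − (+466.8) = -818.0 kJ/mol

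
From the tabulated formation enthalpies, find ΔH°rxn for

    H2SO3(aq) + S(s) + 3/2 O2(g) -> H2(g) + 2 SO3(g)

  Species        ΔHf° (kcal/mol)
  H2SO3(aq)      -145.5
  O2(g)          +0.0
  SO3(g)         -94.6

ΔH°rxn = Σ nΔHf°(products) − Σ nΔHf°(reactants).
Products: 1·(+0.0) + 2·(-94.6) = -189.2
Reactants: 1·(-145.5) + 1·(+0.0) + 3/2·(+0.0) = -145.5
ΔH°rxn = (-189.2) − (-145.5) = -43.7 kcal/mol

ΔH°rxn = -43.7 kcal/mol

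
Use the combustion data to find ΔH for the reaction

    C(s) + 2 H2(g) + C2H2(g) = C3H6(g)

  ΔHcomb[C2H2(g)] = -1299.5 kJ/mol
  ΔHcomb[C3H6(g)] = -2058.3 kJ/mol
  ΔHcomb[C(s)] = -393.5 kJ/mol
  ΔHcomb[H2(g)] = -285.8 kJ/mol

With combustion enthalpies, reactants minus products:
= [1·(-393.5) + 2·(-285.8) + 1·(-1299.5)] − [1·(-2058.3)]
= -206.3 kJ/mol

ΔH = -206.3 kJ/mol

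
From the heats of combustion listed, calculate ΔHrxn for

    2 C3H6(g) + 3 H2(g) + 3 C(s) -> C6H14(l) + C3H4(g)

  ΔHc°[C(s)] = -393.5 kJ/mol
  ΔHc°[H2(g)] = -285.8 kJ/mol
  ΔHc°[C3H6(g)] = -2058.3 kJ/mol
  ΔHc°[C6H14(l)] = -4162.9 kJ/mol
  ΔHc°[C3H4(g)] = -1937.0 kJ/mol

Using ΔH = Σ nΔHc°(reactants) − Σ nΔHc°(products):
= [2·(-2058.3) + 3·(-285.8) + 3·(-393.5)] − [1·(-4162.9) + 1·(-1937.0)]
= -54.6 kJ/mol

ΔHrxn = -54.6 kJ/mol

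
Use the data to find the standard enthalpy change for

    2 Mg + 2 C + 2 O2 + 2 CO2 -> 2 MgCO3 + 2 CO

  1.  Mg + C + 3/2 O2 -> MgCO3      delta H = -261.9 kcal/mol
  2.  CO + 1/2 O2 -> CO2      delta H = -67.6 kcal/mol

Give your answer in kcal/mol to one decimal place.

delta H = -388.6 kcal/mol

eq. 1 × 2 (scale by 2 for the 2 MgCO3): (2)·(-261.9) = -523.8 kcal/mol
eq. 2 reversed and × 2 (reverse to put CO on the product side; ×2 to match 2 CO in the target): (-2)·(-67.6) = +135.2 kcal/mol
Since enthalpy is a state function, delta H = (2)·(-261.9) + (-2)·(-67.6) = -388.6 kcal/mol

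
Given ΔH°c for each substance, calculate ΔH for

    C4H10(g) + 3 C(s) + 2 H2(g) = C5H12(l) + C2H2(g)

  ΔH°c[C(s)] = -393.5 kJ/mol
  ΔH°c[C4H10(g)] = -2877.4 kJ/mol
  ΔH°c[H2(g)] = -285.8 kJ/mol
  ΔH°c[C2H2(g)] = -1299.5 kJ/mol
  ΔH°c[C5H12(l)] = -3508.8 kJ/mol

With combustion enthalpies, reactants minus products:
= [1·(-2877.4) + 3·(-393.5) + 2·(-285.8)] − [1·(-3508.8) + 1·(-1299.5)]
= 178.8 kJ/mol

ΔH = 178.8 kJ/mol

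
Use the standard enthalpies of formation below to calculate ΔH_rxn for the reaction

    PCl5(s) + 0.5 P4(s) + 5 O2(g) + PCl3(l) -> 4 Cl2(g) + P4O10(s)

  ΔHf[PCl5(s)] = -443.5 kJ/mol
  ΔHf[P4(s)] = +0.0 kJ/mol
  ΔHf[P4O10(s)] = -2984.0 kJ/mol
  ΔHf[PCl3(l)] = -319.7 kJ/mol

ΔH_rxn = -2220.8 kJ/mol

ΔH°rxn = Σ nΔHf°(products) − Σ nΔHf°(reactants).
Products: 4·(+0.0) + 1·(-2984.0) = -2984.0
Reactants: 1·(-443.5) + 1/2·(+0.0) + 5·(+0.0) + 1·(-319.7) = -763.2
ΔH_rxn = (-2984.0) − (-763.2) = -2220.8 kJ/mol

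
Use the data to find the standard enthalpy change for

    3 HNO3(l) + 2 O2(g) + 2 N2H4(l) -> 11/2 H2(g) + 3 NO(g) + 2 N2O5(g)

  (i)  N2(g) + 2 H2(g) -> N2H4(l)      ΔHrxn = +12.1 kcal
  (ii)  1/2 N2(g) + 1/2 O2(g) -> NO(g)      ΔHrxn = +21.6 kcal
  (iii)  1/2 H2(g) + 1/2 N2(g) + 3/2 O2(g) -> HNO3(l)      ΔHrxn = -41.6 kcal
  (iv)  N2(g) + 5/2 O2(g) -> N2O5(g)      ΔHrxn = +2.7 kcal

(i) reversed and × 2 (reverse to put N2H4(l) on the reactant side; scale by 2 for the 2 N2H4(l)): (-2)·(+12.1) = -24.2 kcal
(ii) × 3 (scale by 3 for the 3 NO(g)): (3)·(+21.6) = +64.8 kcal
(iii) reversed and × 3 (reverse to put HNO3(l) on the reactant side; scale by 3 for the 3 HNO3(l)): (-3)·(-41.6) = +124.8 kcal
(iv) × 2 (scale by 2 for the 2 N2O5(g)): (2)·(+2.7) = +5.4 kcal
ΔHrxn = (-2)·(+12.1) + (3)·(+21.6) + (-3)·(-41.6) + (2)·(+2.7) = 170.8 kcal

ΔHrxn = 170.8 kcal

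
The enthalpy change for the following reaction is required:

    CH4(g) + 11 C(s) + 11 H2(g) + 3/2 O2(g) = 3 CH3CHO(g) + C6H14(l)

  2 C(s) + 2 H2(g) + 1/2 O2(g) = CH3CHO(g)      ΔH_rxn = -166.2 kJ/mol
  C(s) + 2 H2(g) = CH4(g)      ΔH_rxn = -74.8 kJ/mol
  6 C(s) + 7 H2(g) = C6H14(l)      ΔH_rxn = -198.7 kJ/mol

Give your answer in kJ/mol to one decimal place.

equation 1 × 3: (3)·(-166.2) = -498.6 kJ/mol
equation 2 reversed: +74.8 kJ/mol
equation 3 as written: -198.7 kJ/mol
Combining the equations, ΔH_rxn = (-498.6) + (+74.8) + (-198.7) = -622.5 kJ/mol

ΔH_rxn = -622.5 kJ/mol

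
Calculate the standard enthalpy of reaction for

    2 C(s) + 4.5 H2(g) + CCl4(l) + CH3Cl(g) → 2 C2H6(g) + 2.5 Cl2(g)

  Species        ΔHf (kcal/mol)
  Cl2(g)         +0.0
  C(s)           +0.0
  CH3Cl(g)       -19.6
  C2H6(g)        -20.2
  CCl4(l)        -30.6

ΔHrxn = 9.8 kcal/mol

Products: 2·(-20.2) + 5/2·(+0.0) = -40.4
Reactants: 2·(+0.0) + 9/2·(+0.0) + 1·(-30.6) + 1·(-19.6) = -50.2
ΔHrxn = (-40.4) − (-50.2) = 9.8 kcal/mol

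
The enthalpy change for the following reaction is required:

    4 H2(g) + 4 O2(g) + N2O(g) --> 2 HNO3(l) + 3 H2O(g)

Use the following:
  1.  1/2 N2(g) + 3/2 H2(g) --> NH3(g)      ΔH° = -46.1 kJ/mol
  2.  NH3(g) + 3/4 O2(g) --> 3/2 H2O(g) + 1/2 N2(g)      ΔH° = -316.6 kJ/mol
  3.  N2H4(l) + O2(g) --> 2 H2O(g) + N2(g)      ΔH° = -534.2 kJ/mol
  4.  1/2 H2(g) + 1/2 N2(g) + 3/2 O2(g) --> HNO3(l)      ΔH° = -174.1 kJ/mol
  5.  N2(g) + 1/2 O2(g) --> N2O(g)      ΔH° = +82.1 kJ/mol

ΔH° = -1155.7 kJ/mol

eq. 1 × 2: (2)·(-46.1) = -92.2 kJ/mol
eq. 2 × 2: (2)·(-316.6) = -633.2 kJ/mol
eq. 3: not needed (N2H4(l) appears nowhere else).
eq. 4 × 2 (×2 to match 2 HNO3(l) in the target): (2)·(-174.1) = -348.2 kJ/mol
eq. 5 reversed (reverse to put N2O(g) on the reactant side): -82.1 kJ/mol
ΔH° = (2)·(-46.1) + (2)·(-316.6) + (2)·(-174.1) + (-1)·(+82.1) = -1155.7 kJ/mol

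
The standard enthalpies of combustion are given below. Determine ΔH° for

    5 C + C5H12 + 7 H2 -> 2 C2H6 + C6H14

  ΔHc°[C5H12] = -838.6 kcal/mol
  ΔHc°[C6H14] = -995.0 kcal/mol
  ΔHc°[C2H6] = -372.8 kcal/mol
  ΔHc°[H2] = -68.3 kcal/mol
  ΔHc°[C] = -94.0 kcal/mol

Using ΔH = Σ nΔHc°(reactants) − Σ nΔHc°(products):
= [5·(-94.0) + 1·(-838.6) + 7·(-68.3)] − [2·(-372.8) + 1·(-995.0)]
= -46.1 kcal/mol

ΔH° = -46.1 kcal/mol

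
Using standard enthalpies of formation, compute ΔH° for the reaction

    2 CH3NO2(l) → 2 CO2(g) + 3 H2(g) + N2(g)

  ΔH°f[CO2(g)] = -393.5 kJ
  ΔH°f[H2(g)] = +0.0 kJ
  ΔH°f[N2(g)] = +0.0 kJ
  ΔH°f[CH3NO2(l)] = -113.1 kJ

Products: 2·(-393.5) + 3·(+0.0) + 1·(+0.0) = -787.0
Reactants: 2·(-113.1) = -226.2
ΔH° = (-787.0) − (-226.2) = -560.8 kJ

ΔH° = -560.8 kJ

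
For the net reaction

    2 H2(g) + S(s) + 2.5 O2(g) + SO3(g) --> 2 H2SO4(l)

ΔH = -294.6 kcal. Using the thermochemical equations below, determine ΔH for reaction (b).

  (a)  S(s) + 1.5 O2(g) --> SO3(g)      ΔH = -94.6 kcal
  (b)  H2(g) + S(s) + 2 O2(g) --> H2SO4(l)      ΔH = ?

ΔH = -194.6 kcal

(a) reversed: +94.6 kcal
(b) × 2: contributes 2·x
-294.6 = (+94.6) + 2·x
x = (-294.6 − (+94.6)) / (2) = -194.6 kcal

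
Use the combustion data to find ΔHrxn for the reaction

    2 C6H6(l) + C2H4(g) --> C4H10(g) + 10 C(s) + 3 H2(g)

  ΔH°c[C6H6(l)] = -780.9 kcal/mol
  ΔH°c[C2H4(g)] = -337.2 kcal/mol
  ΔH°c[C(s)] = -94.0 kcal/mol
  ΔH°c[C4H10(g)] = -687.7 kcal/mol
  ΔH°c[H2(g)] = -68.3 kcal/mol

Using ΔH = Σ nΔHc°(reactants) − Σ nΔHc°(products):
= [2·(-780.9) + 1·(-337.2)] − [1·(-687.7) + 10·(-94.0) + 3·(-68.3)]
= -66.4 kcal/mol

ΔHrxn = -66.4 kcal/mol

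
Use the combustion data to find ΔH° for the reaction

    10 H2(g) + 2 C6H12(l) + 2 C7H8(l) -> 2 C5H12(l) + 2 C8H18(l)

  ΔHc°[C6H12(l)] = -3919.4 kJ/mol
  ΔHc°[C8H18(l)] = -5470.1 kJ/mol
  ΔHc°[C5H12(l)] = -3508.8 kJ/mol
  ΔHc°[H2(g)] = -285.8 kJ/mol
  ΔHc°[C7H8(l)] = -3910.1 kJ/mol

ΔH° = -559.2 kJ/mol

With combustion enthalpies, reactants minus products:
= [10·(-285.8) + 2·(-3919.4) + 2·(-3910.1)] − [2·(-3508.8) + 2·(-5470.1)]
= -559.2 kJ/mol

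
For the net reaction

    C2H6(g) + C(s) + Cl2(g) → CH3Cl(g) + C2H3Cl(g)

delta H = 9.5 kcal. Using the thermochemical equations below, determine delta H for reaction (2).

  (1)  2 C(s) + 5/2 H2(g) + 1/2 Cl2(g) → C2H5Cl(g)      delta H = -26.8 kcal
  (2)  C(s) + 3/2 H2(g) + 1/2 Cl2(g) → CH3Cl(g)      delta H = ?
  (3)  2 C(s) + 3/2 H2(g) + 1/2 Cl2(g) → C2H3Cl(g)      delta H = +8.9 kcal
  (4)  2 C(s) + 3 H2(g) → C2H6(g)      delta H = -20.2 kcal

(1): not needed.
(2) as written: contributes x
(3) as written: +8.9 kcal
(4) reversed: +20.2 kcal
+9.5 = (+8.9) + (+20.2) + x
x = (+9.5 − (+29.1)) / (1) = -19.6 kcal

delta H = -19.6 kcal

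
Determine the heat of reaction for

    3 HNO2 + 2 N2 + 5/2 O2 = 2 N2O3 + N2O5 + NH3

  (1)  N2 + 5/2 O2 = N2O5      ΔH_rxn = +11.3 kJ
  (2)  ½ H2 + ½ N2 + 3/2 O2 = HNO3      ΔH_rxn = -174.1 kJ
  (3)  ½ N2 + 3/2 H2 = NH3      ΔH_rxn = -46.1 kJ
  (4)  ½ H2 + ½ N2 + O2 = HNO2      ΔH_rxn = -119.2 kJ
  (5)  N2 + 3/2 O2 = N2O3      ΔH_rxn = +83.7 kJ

(1) as written (N2O5 already on the product side): +11.3 kJ
(2): not needed (HNO3 appears nowhere else).
(3) as written (NH3 already on the product side): -46.1 kJ
(4) reversed and × 3 (HNO2 must end up as a reactant; scale by 3 for the 3 HNO2): (-3)·(-119.2) = +357.6 kJ
(5) × 2 (×2 to match 2 N2O3 in the target): (2)·(+83.7) = +167.4 kJ
ΔH_rxn = (1)·(+11.3) + (1)·(-46.1) + (-3)·(-119.2) + (2)·(+83.7) = 490.2 kJ

ΔH_rxn = 490.2 kJ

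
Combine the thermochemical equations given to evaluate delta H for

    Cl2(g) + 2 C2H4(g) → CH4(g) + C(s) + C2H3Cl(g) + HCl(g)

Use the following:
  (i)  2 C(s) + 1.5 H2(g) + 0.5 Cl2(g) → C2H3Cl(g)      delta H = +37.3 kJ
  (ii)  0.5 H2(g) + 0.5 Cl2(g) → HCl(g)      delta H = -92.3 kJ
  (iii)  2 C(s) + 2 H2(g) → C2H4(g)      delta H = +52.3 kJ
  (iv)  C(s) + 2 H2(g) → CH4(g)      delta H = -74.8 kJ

delta H = -234.4 kJ

(i) as written (C2H3Cl(g) already on the product side): +37.3 kJ
(ii) as written (HCl(g) already on the product side): -92.3 kJ
(iii) reversed and × 2 (reverse to put C2H4(g) on the reactant side; scale by 2 for the 2 C2H4(g)): (-2)·(+52.3) = -104.6 kJ
(iv) as written (CH4(g) already on the product side): -74.8 kJ
Combining the equations, delta H = (1)·(+37.3) + (1)·(-92.3) + (-2)·(+52.3) + (1)·(-74.8) = -234.4 kJ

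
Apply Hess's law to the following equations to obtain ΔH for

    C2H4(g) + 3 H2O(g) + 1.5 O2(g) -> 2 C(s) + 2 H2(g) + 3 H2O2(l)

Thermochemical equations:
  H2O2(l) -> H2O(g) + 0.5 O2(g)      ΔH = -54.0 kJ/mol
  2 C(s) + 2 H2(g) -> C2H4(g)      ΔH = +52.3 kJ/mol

equation 1 reversed and × 3: (-3)·(-54.0) = +162.0 kJ/mol
equation 2 reversed: -52.3 kJ/mol
ΔH = (-3)·(-54.0) + (-1)·(+52.3) = 109.7 kJ/mol

ΔH = 109.7 kJ/mol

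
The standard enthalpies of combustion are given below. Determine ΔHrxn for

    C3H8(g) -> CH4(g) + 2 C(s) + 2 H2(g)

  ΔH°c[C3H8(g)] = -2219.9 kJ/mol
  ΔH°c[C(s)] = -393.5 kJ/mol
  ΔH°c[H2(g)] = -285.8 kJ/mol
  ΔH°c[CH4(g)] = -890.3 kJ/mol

ΔHrxn = 29.0 kJ/mol

Using ΔH = Σ nΔHc°(reactants) − Σ nΔHc°(products):
= [1·(-2219.9)] − [1·(-890.3) + 2·(-393.5) + 2·(-285.8)]
= 29.0 kJ/mol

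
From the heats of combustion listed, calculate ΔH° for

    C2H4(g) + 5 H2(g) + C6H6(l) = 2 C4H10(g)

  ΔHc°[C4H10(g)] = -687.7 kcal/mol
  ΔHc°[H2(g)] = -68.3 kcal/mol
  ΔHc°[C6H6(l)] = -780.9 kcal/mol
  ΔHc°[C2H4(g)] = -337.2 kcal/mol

ΔH° = -84.2 kcal/mol

With combustion enthalpies, reactants minus products:
= [1·(-337.2) + 5·(-68.3) + 1·(-780.9)] − [2·(-687.7)]
= -84.2 kcal/mol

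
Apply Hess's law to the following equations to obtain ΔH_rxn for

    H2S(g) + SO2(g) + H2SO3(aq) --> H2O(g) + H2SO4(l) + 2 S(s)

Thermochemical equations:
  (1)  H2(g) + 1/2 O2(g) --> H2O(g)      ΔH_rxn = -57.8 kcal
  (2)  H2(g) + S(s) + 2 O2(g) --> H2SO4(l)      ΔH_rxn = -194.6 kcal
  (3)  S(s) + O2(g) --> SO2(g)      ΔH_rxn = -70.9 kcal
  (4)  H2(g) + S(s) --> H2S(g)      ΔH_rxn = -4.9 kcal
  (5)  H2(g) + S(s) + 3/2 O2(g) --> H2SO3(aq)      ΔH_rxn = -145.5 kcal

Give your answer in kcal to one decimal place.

(1) as written (H2O(g) already on the product side): -57.8 kcal
(2) as written (H2SO4(l) already on the product side): -194.6 kcal
(3) reversed (SO2(g) must end up as a reactant): +70.9 kcal
(4) reversed (reverse to put H2S(g) on the reactant side): +4.9 kcal
(5) reversed (H2SO3(aq) must end up as a reactant): +145.5 kcal
Combining the equations, ΔH_rxn = (-57.8) + (-194.6) + (+70.9) + (+4.9) + (+145.5) = -31.1 kcal

ΔH_rxn = -31.1 kcal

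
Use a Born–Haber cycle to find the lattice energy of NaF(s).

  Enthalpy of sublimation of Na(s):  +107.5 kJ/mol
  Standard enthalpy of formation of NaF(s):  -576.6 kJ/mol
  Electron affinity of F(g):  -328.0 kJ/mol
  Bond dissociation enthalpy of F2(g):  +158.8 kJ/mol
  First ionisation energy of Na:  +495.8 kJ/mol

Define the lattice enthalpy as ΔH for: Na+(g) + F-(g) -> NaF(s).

U = -931.3 kJ/mol

ΔHf° = 1·ΔHsub + 1·(ΣIE) + 1/2·D(F2) + 1·EA + U
-576.6 = 1·(+107.5) + 1·(+495.8) + 1/2·(+158.8) + 1·(-328.0) + U
U = -576.6 − (+354.7) = -931.3 kJ/mol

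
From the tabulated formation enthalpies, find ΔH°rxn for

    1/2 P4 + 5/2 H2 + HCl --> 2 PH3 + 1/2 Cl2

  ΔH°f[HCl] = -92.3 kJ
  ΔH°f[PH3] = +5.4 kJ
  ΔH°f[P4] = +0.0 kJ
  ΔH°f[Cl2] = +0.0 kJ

ΔH°rxn = 103.1 kJ

ΔH°rxn = Σ nΔHf°(products) − Σ nΔHf°(reactants).
Products: 2·(+5.4) + 1/2·(+0.0) = +10.8
Reactants: 1/2·(+0.0) + 5/2·(+0.0) + 1·(-92.3) = -92.3
ΔH°rxn = (+10.8) − (-92.3) = 103.1 kJ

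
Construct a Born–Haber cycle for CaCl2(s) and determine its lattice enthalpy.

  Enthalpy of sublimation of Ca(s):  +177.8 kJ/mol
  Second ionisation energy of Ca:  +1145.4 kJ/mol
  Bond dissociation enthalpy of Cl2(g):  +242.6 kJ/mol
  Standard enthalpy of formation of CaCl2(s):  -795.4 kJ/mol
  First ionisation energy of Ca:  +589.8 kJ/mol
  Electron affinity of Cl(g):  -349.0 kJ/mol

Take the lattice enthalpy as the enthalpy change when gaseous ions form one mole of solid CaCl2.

U = -2253.0 kJ/mol

ΔHf° = 1·ΔHsub + 1·(ΣIE) + 1·D(Cl2) + 2·EA + U
-795.4 = 1·(+177.8) + 1·(+1735.2) + 1·(+242.6) + 2·(-349.0) + U
U = -795.4 − (+1457.6) = -2253.0 kJ/mol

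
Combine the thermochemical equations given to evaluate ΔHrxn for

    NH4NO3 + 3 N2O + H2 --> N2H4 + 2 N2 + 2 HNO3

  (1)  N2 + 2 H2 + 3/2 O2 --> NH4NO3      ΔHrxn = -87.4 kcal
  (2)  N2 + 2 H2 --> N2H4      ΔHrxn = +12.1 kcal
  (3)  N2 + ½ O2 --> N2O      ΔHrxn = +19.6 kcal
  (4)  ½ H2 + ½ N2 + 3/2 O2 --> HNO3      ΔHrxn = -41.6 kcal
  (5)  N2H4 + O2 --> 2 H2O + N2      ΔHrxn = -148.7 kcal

ΔHrxn = -42.5 kcal

(1) reversed (reverse to put NH4NO3 on the reactant side): +87.4 kcal
(2) as written: +12.1 kcal
(3) reversed and × 3 (reverse to put N2O on the reactant side; scale by 3 for the 3 N2O): (-3)·(+19.6) = -58.8 kcal
(4) × 2 (scale by 2 for the 2 HNO3): (2)·(-41.6) = -83.2 kcal
(5): not needed (H2O appears nowhere else).
ΔHrxn = (+87.4) + (+12.1) + (-58.8) + (-83.2) = -42.5 kcal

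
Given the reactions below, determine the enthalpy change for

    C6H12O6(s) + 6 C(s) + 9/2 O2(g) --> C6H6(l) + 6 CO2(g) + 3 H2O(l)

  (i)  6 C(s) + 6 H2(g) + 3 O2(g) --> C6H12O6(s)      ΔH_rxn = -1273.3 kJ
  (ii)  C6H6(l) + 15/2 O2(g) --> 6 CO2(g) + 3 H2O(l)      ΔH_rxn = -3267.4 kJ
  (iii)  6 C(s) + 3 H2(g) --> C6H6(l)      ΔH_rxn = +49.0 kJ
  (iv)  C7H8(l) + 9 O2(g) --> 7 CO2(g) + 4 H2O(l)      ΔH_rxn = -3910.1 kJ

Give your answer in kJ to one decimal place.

(i) reversed: +1273.3 kJ
(ii) as written: -3267.4 kJ
(iii) × 2: (2)·(+49.0) = +98.0 kJ
(iv): not needed.
Combining the equations, ΔH_rxn = (+1273.3) + (-3267.4) + (+98.0) = -1896.1 kJ

ΔH_rxn = -1896.1 kJ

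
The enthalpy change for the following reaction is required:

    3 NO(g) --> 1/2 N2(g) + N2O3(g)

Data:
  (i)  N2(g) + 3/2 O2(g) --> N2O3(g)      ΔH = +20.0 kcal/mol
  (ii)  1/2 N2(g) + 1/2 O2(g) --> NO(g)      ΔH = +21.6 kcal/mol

ΔH = -44.8 kcal/mol

(i) as written (N2O3(g) already on the product side): +20.0 kcal/mol
(ii) reversed and × 3 (reverse to put NO(g) on the reactant side; ×3 to match 3 NO(g) in the target): (-3)·(+21.6) = -64.8 kcal/mol
ΔH = (+20.0) + (-64.8) = -44.8 kcal/mol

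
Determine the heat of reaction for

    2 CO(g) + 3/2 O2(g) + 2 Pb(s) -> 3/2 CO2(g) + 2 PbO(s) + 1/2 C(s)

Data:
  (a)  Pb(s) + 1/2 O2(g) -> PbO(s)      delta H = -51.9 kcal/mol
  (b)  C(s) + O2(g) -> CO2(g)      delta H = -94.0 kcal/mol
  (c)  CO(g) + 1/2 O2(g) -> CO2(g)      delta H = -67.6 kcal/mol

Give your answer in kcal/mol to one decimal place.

delta H = -192.0 kcal/mol

(a) × 2: (2)·(-51.9) = -103.8 kcal/mol
(b) reversed and × 1/2: (-1/2)·(-94.0) = +47.0 kcal/mol
(c) × 2: (2)·(-67.6) = -135.2 kcal/mol
Since enthalpy is a state function, delta H = (-103.8) + (+47.0) + (-135.2) = -192.0 kcal/mol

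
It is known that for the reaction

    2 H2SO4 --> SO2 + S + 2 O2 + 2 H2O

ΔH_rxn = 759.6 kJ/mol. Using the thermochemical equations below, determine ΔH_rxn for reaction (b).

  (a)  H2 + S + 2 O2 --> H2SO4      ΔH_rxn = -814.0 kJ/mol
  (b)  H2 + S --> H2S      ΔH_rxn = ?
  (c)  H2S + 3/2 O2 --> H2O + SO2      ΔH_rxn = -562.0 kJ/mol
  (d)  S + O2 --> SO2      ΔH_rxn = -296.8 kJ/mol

ΔH_rxn = -20.6 kJ/mol

(a) reversed and × 2 (reverse to put H2SO4 on the reactant side; ×2 to match 2 H2SO4 in the target): (-2)·(-814.0) = +1628.0 kJ/mol
(b) × 2: contributes 2·x
(c) × 2 (scale by 2 for the 2 H2O): (2)·(-562.0) = -1124.0 kJ/mol
(d) reversed: +296.8 kJ/mol
+759.6 = (+1628.0) + (-1124.0) + (+296.8) + 2·x
x = (+759.6 − (+800.8)) / (2) = -20.6 kJ/mol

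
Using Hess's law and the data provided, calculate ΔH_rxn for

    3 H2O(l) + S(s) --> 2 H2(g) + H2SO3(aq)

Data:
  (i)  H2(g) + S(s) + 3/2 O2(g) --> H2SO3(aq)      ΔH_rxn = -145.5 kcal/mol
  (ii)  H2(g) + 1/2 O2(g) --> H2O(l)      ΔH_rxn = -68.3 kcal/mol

ΔH_rxn = 59.4 kcal/mol

(i) as written (H2SO3(aq) already on the product side): -145.5 kcal/mol
(ii) reversed and × 3 (H2O(l) must end up as a reactant; scale by 3 for the 3 H2O(l)): (-3)·(-68.3) = +204.9 kcal/mol
ΔH_rxn = (1)·(-145.5) + (-3)·(-68.3) = 59.4 kcal/mol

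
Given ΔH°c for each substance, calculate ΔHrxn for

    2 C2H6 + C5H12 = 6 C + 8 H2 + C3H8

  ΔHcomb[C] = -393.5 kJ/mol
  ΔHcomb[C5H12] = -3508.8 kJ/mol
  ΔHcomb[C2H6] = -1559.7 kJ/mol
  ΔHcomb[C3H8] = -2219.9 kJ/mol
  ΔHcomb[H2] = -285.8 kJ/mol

With combustion enthalpies, reactants minus products:
= [2·(-1559.7) + 1·(-3508.8)] − [6·(-393.5) + 8·(-285.8) + 1·(-2219.9)]
= 239.1 kJ/mol

ΔHrxn = 239.1 kJ/mol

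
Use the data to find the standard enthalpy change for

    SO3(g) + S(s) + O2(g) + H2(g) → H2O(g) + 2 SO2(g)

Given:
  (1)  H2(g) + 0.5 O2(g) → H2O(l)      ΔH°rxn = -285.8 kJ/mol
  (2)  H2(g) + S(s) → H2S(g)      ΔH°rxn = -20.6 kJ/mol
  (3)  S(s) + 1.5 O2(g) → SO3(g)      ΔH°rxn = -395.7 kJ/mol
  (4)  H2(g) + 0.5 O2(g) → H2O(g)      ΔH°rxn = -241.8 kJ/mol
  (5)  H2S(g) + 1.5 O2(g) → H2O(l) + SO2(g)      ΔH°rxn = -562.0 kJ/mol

ΔH°rxn = -439.7 kJ/mol

(1) reversed and × 2: (-2)·(-285.8) = +571.6 kJ/mol
(2) × 2: (2)·(-20.6) = -41.2 kJ/mol
(3) reversed: +395.7 kJ/mol
(4) as written: -241.8 kJ/mol
(5) × 2: (2)·(-562.0) = -1124.0 kJ/mol
By Hess's law, ΔH°rxn = (+571.6) + (-41.2) + (+395.7) + (-241.8) + (-1124.0) = -439.7 kJ/mol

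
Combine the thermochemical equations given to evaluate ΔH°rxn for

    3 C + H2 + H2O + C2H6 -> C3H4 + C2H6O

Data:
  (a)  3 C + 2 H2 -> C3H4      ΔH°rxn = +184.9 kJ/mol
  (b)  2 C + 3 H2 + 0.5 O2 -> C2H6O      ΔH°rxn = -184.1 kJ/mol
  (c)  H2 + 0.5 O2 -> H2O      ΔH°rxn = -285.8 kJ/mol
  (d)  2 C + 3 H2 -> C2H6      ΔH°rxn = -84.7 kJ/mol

(a) as written (C3H4 already on the product side): +184.9 kJ/mol
(b) as written (C2H6O already on the product side): -184.1 kJ/mol
(c) reversed (H2O must end up as a reactant): +285.8 kJ/mol
(d) reversed (C2H6 must end up as a reactant): +84.7 kJ/mol
ΔH°rxn = (+184.9) + (-184.1) + (+285.8) + (+84.7) = 371.3 kJ/mol

ΔH°rxn = 371.3 kJ/mol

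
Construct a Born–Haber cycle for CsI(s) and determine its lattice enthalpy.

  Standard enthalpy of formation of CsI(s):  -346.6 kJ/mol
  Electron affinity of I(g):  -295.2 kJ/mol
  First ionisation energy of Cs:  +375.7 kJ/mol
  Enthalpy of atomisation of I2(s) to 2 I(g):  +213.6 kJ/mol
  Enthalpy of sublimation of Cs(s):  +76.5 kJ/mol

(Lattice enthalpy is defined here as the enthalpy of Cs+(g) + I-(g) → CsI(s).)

U = -610.4 kJ/mol

ΔHf° = 1·ΔHsub + 1·(ΣIE) + 1/2·D(I2) + 1·EA + U
-346.6 = 1·(+76.5) + 1·(+375.7) + 1/2·(+213.6) + 1·(-295.2) + U
U = -346.6 − (+263.8) = -610.4 kJ/mol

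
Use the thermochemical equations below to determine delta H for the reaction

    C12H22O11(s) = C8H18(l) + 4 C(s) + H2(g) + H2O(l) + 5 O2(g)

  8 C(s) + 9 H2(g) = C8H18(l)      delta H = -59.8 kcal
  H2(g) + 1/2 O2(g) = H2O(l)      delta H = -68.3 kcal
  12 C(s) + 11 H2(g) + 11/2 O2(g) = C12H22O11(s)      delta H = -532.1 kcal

equation 1 as written (C8H18(l) already on the product side): -59.8 kcal
equation 2 as written (H2O(l) already on the product side): -68.3 kcal
equation 3 reversed (C12H22O11(s) must end up as a reactant): +532.1 kcal
Since enthalpy is a state function, delta H = (-59.8) + (-68.3) + (+532.1) = 404.0 kcal

delta H = 404.0 kcal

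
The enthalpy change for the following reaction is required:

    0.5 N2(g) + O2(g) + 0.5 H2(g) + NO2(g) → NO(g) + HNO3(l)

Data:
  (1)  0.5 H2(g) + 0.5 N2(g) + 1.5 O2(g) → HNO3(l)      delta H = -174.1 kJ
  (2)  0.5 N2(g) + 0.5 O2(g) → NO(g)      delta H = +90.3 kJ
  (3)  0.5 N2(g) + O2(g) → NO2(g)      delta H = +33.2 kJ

(1) as written: -174.1 kJ
(2) as written: +90.3 kJ
(3) reversed: -33.2 kJ
Summing the manipulated equations, delta H = (-174.1) + (+90.3) + (-33.2) = -117.0 kJ

delta H = -117.0 kJ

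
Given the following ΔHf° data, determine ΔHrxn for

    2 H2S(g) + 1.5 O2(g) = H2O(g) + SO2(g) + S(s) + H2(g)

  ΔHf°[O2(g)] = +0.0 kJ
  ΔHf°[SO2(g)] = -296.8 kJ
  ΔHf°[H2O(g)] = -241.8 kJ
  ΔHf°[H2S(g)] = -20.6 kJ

ΔH°rxn = Σ nΔHf°(products) − Σ nΔHf°(reactants).
Products: 1·(-241.8) + 1·(-296.8) + 1·(+0.0) + 1·(+0.0) = -538.6
Reactants: 2·(-20.6) + 3/2·(+0.0) = -41.2
ΔHrxn = (-538.6) − (-41.2) = -497.4 kJ

ΔHrxn = -497.4 kJ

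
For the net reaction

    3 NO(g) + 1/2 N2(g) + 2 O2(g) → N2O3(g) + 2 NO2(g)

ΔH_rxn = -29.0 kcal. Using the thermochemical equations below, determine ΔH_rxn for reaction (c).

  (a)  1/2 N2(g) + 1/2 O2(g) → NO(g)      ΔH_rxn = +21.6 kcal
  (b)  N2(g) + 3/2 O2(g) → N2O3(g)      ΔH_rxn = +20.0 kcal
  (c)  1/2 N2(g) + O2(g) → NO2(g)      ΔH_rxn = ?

ΔH_rxn = 7.9 kcal

(a) reversed and × 3: (-3)·(+21.6) = -64.8 kcal
(b) as written: +20.0 kcal
(c) × 2: contributes 2·x
-29.0 = (-64.8) + (+20.0) + 2·x
x = (-29.0 − (-44.8)) / (2) = 7.9 kcal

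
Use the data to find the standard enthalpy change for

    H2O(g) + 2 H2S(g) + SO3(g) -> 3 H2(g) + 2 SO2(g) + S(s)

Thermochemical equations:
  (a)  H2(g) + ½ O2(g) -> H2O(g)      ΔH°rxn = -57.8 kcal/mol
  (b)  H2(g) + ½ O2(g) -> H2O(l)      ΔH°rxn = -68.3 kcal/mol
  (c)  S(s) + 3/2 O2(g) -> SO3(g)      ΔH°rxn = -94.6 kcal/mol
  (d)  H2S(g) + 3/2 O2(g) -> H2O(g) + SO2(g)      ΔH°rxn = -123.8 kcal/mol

ΔH°rxn = 20.4 kcal/mol

(a) reversed and × 3: (-3)·(-57.8) = +173.4 kcal/mol
(b): not needed.
(c) reversed: +94.6 kcal/mol
(d) × 2: (2)·(-123.8) = -247.6 kcal/mol
Combining the equations, ΔH°rxn = (-3)·(-57.8) + (-1)·(-94.6) + (2)·(-123.8) = 20.4 kcal/mol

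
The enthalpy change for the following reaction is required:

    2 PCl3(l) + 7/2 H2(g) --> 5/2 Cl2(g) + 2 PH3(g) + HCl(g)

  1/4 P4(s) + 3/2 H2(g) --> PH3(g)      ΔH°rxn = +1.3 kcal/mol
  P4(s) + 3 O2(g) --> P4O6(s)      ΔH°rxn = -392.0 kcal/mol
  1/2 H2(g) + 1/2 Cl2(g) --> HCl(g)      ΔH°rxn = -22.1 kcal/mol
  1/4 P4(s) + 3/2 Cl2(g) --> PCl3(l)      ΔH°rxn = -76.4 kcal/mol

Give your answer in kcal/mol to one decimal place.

equation 1 × 2: (2)·(+1.3) = +2.6 kcal/mol
equation 2: not needed.
equation 3 as written: -22.1 kcal/mol
equation 4 reversed and × 2: (-2)·(-76.4) = +152.8 kcal/mol
ΔH°rxn = (2)·(+1.3) + (1)·(-22.1) + (-2)·(-76.4) = 133.3 kcal/mol

ΔH°rxn = 133.3 kcal/mol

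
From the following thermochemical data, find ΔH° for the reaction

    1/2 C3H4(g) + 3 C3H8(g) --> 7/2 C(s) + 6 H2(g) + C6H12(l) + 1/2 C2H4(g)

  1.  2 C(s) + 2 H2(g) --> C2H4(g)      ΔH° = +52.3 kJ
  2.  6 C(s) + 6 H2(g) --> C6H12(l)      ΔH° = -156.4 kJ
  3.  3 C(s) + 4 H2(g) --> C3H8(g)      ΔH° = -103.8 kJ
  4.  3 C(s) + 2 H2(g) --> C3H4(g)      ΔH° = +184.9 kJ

eq. 1 × 1/2 (scale by 1/2 for the 1/2 C2H4(g)): (1/2)·(+52.3) = +26.15 kJ
eq. 2 as written (C6H12(l) already on the product side): -156.4 kJ
eq. 3 reversed and × 3 (reverse to put C3H8(g) on the reactant side; scale by 3 for the 3 C3H8(g)): (-3)·(-103.8) = +311.4 kJ
eq. 4 reversed and × 1/2 (reverse to put C3H4(g) on the reactant side; ×1/2 to match 1/2 C3H4(g) in the target): (-1/2)·(+184.9) = -92.45 kJ
By Hess's law, ΔH° = (1/2)·(+52.3) + (1)·(-156.4) + (-3)·(-103.8) + (-1/2)·(+184.9) = 88.7 kJ

ΔH° = 88.7 kJ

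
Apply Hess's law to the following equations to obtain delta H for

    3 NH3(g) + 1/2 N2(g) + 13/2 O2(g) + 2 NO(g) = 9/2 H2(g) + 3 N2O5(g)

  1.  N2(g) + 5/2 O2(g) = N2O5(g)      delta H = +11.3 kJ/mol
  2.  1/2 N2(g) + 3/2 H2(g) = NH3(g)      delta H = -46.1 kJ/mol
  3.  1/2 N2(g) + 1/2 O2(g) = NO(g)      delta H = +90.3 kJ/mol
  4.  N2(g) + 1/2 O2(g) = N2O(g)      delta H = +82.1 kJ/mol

eq. 1 × 3: (3)·(+11.3) = +33.9 kJ/mol
eq. 2 reversed and × 3: (-3)·(-46.1) = +138.3 kJ/mol
eq. 3 reversed and × 2: (-2)·(+90.3) = -180.6 kJ/mol
eq. 4: not needed.
delta H = (3)·(+11.3) + (-3)·(-46.1) + (-2)·(+90.3) = -8.4 kJ/mol

delta H = -8.4 kJ/mol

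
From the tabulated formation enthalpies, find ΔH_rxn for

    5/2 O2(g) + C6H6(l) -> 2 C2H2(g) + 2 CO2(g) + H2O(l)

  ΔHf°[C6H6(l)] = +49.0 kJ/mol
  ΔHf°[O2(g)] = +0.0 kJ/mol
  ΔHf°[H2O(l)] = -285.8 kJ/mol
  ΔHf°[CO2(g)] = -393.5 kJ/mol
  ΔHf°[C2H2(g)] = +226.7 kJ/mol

Products: 2·(+226.7) + 2·(-393.5) + 1·(-285.8) = -619.4
Reactants: 5/2·(+0.0) + 1·(+49.0) = +49.0
ΔH_rxn = (-619.4) − (+49.0) = -668.4 kJ/mol

ΔH_rxn = -668.4 kJ/mol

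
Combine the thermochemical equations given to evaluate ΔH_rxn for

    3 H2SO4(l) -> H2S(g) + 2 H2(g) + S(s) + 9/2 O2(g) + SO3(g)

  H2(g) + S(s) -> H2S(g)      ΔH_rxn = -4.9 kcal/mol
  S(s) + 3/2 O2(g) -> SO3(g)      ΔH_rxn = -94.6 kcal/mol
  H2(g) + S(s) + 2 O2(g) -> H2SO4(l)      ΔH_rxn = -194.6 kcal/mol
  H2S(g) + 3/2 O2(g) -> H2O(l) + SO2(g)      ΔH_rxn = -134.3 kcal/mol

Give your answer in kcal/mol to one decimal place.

equation 1 as written: -4.9 kcal/mol
equation 2 as written: -94.6 kcal/mol
equation 3 reversed and × 3: (-3)·(-194.6) = +583.8 kcal/mol
equation 4: not needed.
By Hess's law, ΔH_rxn = (1)·(-4.9) + (1)·(-94.6) + (-3)·(-194.6) = 484.3 kcal/mol

ΔH_rxn = 484.3 kcal/mol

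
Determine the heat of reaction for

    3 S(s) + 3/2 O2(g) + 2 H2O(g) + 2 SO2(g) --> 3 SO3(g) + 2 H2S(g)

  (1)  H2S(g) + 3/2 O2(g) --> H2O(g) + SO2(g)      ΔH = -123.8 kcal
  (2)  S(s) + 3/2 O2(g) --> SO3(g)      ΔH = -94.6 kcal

ΔH = -36.2 kcal

(1) reversed and × 2 (reverse to put H2S(g) on the product side; ×2 to match 2 H2S(g) in the target): (-2)·(-123.8) = +247.6 kcal
(2) × 3 (scale by 3 for the 3 SO3(g)): (3)·(-94.6) = -283.8 kcal
By Hess's law, ΔH = (-2)·(-123.8) + (3)·(-94.6) = -36.2 kcal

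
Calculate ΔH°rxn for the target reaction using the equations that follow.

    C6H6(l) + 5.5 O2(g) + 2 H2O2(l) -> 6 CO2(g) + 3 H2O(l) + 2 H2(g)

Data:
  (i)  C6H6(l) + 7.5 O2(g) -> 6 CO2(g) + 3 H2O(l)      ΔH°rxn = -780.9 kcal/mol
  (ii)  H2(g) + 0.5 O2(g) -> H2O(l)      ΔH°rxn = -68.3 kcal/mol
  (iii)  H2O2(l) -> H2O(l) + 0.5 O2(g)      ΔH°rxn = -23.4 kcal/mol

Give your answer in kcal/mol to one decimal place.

ΔH°rxn = -691.1 kcal/mol

(i) as written (C6H6(l) already on the reactant side): -780.9 kcal/mol
(ii) reversed and × 2 (reverse to put H2(g) on the product side; ×2 to match 2 H2(g) in the target): (-2)·(-68.3) = +136.6 kcal/mol
(iii) × 2 (×2 to match 2 H2O2(l) in the target): (2)·(-23.4) = -46.8 kcal/mol
Summing the manipulated equations, ΔH°rxn = (1)·(-780.9) + (-2)·(-68.3) + (2)·(-23.4) = -691.1 kcal/mol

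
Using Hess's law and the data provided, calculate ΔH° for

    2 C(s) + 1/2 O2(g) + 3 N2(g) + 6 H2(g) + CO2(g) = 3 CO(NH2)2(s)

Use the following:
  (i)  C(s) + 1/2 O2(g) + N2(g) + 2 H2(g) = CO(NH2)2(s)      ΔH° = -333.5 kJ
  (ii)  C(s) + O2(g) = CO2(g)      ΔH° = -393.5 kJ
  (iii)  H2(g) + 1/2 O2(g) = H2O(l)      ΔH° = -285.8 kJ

(i) × 3 (scale by 3 for the 3 CO(NH2)2(s)): (3)·(-333.5) = -1000.5 kJ
(ii) reversed (reverse to put CO2(g) on the reactant side): +393.5 kJ
(iii): not needed (H2O(l) appears nowhere else).
By Hess's law, ΔH° = (-1000.5) + (+393.5) = -607.0 kJ

ΔH° = -607.0 kJ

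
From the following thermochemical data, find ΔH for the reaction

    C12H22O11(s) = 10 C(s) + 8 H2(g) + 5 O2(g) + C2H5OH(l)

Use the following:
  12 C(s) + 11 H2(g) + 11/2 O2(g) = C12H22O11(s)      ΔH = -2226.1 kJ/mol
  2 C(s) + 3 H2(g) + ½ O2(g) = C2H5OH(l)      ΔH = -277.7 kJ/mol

equation 1 reversed (reverse to put C12H22O11(s) on the reactant side): +2226.1 kJ/mol
equation 2 as written (C2H5OH(l) already on the product side): -277.7 kJ/mol
ΔH = (-1)·(-2226.1) + (1)·(-277.7) = 1948.4 kJ/mol

ΔH = 1948.4 kJ/mol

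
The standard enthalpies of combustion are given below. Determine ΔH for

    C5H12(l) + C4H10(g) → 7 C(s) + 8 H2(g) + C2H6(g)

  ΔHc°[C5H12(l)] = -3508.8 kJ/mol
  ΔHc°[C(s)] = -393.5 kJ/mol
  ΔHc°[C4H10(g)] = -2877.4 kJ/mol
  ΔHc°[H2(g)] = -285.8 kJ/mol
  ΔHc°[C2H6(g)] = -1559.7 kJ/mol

ΔH = 214.4 kJ/mol

Using ΔH = Σ nΔHc°(reactants) − Σ nΔHc°(products):
= [1·(-3508.8) + 1·(-2877.4)] − [7·(-393.5) + 8·(-285.8) + 1·(-1559.7)]
= 214.4 kJ/mol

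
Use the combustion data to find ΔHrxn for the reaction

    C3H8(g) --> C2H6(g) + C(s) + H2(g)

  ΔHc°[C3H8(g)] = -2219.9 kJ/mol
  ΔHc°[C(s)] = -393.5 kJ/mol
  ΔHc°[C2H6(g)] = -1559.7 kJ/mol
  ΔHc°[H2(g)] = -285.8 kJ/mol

ΔHrxn = 19.1 kJ/mol

With combustion enthalpies, reactants minus products:
= [1·(-2219.9)] − [1·(-1559.7) + 1·(-393.5) + 1·(-285.8)]
= 19.1 kJ/mol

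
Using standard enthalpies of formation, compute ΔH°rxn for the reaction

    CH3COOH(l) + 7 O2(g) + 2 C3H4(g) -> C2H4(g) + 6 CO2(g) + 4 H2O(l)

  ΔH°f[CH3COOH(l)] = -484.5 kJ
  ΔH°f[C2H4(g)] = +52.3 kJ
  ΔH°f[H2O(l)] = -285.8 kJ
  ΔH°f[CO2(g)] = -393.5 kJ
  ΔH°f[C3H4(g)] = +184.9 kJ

ΔH°rxn = -3337.2 kJ

Products: 1·(+52.3) + 6·(-393.5) + 4·(-285.8) = -3451.9
Reactants: 1·(-484.5) + 7·(+0.0) + 2·(+184.9) = -114.7
ΔH°rxn = (-3451.9) − (-114.7) = -3337.2 kJ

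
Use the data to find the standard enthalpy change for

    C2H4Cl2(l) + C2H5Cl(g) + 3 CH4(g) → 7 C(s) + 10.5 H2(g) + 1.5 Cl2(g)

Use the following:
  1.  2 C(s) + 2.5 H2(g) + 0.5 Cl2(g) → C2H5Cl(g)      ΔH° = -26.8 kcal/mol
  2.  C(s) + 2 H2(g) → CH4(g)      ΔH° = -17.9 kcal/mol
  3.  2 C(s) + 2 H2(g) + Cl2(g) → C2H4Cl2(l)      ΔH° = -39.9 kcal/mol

eq. 1 reversed: +26.8 kcal/mol
eq. 2 reversed and × 3: (-3)·(-17.9) = +53.7 kcal/mol
eq. 3 reversed: +39.9 kcal/mol
Since enthalpy is a state function, ΔH° = (+26.8) + (+53.7) + (+39.9) = 120.4 kcal/mol

ΔH° = 120.4 kcal/mol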